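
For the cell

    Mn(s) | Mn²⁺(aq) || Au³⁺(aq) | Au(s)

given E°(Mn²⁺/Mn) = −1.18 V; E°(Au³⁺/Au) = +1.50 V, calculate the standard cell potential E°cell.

+2.68 V

By convention the left-hand electrode in cell notation is the anode (oxidation) and the right-hand electrode is the cathode (reduction).
E°cell = E°(right) − E°(left) = +1.50 − (−1.18) = +2.68 V.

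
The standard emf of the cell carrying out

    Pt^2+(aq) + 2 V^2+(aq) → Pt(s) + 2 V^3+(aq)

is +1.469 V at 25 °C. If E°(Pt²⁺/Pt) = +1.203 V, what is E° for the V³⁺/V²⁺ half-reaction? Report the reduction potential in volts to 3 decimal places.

In the reaction as written the Pt²⁺/Pt couple is reduced (cathode) and V³⁺/V²⁺ is oxidized (anode), so E°cell = E°(Pt²⁺/Pt) − E°(V³⁺/V²⁺).
E°(V³⁺/V²⁺) = E°(cathode) − E°cell = +1.203 − (+1.469) = −0.266 V.

−0.266 V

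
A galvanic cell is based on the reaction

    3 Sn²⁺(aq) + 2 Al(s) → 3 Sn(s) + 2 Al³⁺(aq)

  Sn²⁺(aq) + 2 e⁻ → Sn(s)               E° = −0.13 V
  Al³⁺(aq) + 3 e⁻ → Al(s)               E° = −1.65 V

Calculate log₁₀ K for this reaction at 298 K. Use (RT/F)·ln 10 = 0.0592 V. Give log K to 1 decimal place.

log K = 154.1

The Sn²⁺/Sn couple is reduced (cathode); E°cell = −0.13 − (−1.65) = +1.52 V with n = 6.
At equilibrium E = 0, so log K = nE°cell / 0.0592 = (6)(+1.52) / 0.0592 = 154.1.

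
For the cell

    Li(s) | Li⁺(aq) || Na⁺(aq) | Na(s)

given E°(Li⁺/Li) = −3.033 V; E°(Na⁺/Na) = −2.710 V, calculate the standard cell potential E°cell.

By convention the left-hand electrode in cell notation is the anode (oxidation) and the right-hand electrode is the cathode (reduction).
E°cell = E°(right) − E°(left) = −2.710 − (−3.033) = +0.323 V.

+0.323 V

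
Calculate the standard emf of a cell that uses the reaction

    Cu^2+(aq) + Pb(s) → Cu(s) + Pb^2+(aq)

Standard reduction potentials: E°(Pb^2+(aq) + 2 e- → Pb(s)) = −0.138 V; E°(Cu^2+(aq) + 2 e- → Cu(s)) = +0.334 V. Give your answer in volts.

+0.472 V

In the reaction as written, Cu^2+(aq) is reduced (cathode) and Pb^2+(aq) is produced by oxidation at the anode.
E°cell = E°(cathode) − E°(anode) = +0.334 − (−0.138) = +0.472 V.
The positive value indicates the reaction is spontaneous as written.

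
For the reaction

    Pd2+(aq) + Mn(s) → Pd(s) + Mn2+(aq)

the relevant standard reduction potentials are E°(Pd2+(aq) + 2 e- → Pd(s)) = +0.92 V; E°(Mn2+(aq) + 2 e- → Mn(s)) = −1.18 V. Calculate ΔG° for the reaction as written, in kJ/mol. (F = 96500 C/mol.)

In the reaction as written Pd2+(aq) is reduced, so the Pd²⁺/Pd couple is the cathode and Mn²⁺/Mn is the anode.
E°cell = +0.92 − (−1.18) = +2.10 V; balancing electrons gives n = 2.
ΔG° = −nFE°cell = −(2)(96500)(+2.10) J/mol = −405 kJ/mol.

−405 kJ/mol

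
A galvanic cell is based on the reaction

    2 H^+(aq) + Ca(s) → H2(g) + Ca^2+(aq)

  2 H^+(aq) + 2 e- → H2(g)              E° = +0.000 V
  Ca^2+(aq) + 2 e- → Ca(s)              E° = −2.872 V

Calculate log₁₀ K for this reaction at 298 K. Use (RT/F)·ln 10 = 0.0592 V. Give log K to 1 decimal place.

log K = 97.0

The 2H⁺/H₂ couple is reduced (cathode); E°cell = +0.000 − (−2.872) = +2.872 V with n = 2.
At equilibrium E = 0, so log K = nE°cell / 0.0592 = (2)(+2.872) / 0.0592 = 97.0.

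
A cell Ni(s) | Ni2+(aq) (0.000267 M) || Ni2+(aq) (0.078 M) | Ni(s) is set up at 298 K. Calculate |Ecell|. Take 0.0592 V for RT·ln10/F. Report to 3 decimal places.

0.073 V

For a concentration cell E°cell = 0, since both electrodes use the same couple.
The compartment with the higher Ni2+(aq) concentration (0.078 M) acts as the cathode; ions are reduced there and produced at the dilute (0.000267 M) anode.
With n = 2, Ecell = −(0.0592/2)·log([dilute]/[conc]) = −(0.0592/2)·log(0.000267/0.078) = +0.073 V.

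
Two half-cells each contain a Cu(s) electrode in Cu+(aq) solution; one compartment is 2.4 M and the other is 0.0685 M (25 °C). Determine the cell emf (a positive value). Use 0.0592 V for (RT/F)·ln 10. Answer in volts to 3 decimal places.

0.091 V

For a concentration cell E°cell = 0, since both electrodes use the same couple.
The compartment with the higher Cu+(aq) concentration (2.4 M) acts as the cathode; ions are reduced there and produced at the dilute (0.0685 M) anode.
With n = 1, Ecell = −(0.0592/1)·log([dilute]/[conc]) = −(0.0592/1)·log(0.0685/2.4) = +0.091 V.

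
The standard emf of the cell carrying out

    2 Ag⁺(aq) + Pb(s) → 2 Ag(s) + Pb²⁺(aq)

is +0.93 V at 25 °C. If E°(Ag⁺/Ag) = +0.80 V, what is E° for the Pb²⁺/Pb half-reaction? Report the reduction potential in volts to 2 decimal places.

−0.13 V

In the reaction as written the Ag⁺/Ag couple is reduced (cathode) and Pb²⁺/Pb is oxidized (anode), so E°cell = E°(Ag⁺/Ag) − E°(Pb²⁺/Pb).
E°(Pb²⁺/Pb) = E°(cathode) − E°cell = +0.80 − (+0.93) = −0.13 V.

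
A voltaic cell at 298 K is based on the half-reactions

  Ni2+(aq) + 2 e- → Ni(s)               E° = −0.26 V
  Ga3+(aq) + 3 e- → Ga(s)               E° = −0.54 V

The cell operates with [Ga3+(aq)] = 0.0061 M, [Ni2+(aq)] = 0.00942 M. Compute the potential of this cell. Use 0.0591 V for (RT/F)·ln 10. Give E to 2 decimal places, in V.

The Ni²⁺/Ni couple has the more positive E°, so it is the cathode; Ga³⁺/Ga is the anode.
The standard potential is −0.26 − (−0.54) = +0.28 V and the balanced reaction transfers n = 6 electrons.
For the overall reaction 3 Ni2+(aq) + 2 Ga(s) → 3 Ni(s) + 2 Ga3+(aq), Q = [Ga3+(aq)]^2 / [Ni2+(aq)]^3 = 44.5, giving log Q = 1.649.
By the Nernst equation, E = +0.28 − (0.0591/6)·(1.649) = +0.26 V.

+0.26 V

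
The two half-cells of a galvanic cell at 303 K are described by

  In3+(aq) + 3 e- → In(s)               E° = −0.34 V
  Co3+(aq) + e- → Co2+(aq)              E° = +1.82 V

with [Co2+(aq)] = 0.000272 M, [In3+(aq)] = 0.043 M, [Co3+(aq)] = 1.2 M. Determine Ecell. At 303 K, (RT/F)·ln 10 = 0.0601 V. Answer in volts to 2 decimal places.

+2.41 V

The Co³⁺/Co²⁺ couple has the more positive E°, so it is the cathode; In³⁺/In is the anode.
E°cell = E°cat − E°an = +1.82 − (−0.34) = +2.16 V; n = 3.
For the overall reaction 3 Co3+(aq) + In(s) → 3 Co2+(aq) + In3+(aq), Q = ([Co2+(aq)]^3·[In3+(aq)]) / [Co3+(aq)]^3 = 5.01×10^−13, giving log Q = −12.300.
Applying E = E° − (RT ln10/nF)·log Q gives +2.16 − (0.0601/3)(−12.300) = +2.41 V.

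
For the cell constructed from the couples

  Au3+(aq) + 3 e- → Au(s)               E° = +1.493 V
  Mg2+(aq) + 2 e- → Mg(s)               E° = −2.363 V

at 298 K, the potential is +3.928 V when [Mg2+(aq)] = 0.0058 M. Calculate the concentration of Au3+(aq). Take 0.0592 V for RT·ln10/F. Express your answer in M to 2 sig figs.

2.0 M

With Au³⁺/Au at the cathode and Mg²⁺/Mg at the anode, E°cell = +1.493 − (−2.363) = +3.856 V (n = 6).
Rearranging E = E° − (0.0592/n)·log Q gives log Q = 6(+3.856 − (+3.928))/0.0592 = −7.297.
The balanced reaction is 2 Au3+(aq) + 3 Mg(s) → 2 Au(s) + 3 Mg2+(aq), so Q = [Mg2+(aq)]^3 / [Au3+(aq)]^2.
Solving for the unknown gives log [Au3+(aq)] = 0.294, so [Au3+(aq)] ≈ 2.0 M.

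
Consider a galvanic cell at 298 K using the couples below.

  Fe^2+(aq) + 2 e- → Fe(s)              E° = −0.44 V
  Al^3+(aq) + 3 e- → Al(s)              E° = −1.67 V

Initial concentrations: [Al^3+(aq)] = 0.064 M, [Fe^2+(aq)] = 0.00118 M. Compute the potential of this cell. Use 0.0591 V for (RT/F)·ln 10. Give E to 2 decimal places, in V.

+1.17 V

Fe²⁺/Fe is reduced (cathode, E° = −0.44 V) and Al³⁺/Al is oxidized (anode).
E°cell = −0.44 − (−1.67) = +1.23 V, with n = 6 electrons transferred.
Balancing gives 3 Fe^2+(aq) + 2 Al(s) → 3 Fe(s) + 2 Al^3+(aq); hence Q = [Al^3+(aq)]^2 / [Fe^2+(aq)]^3 = 2.49×10^6 (log Q = 6.397).
E = E° − (0.0591/n)·log Q = +1.23 − (0.0591/6)(6.397) = +1.17 V.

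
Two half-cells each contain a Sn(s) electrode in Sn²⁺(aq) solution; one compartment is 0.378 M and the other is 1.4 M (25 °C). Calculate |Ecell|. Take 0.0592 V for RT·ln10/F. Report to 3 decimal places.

For a concentration cell E°cell = 0, since both electrodes use the same couple.
The compartment with the higher Sn²⁺(aq) concentration (1.4 M) acts as the cathode; ions are reduced there and produced at the dilute (0.378 M) anode.
With n = 2, Ecell = −(0.0592/2)·log([dilute]/[conc]) = −(0.0592/2)·log(0.378/1.4) = +0.017 V.

0.017 V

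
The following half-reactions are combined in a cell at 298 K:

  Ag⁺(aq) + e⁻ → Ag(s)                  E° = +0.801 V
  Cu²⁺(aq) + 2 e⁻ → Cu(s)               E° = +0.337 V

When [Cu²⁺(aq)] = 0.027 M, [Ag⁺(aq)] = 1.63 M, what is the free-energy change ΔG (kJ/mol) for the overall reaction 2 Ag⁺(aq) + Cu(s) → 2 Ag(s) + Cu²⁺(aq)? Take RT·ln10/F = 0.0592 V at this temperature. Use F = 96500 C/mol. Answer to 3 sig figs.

−101 kJ/mol

The standard cell potential is +0.801 − (+0.337) = +0.464 V, with n = 2 electrons in the balanced equation.
The reaction quotient is [Cu²⁺(aq)] / [Ag⁺(aq)]^2 = 0.0102; by Nernst, E = +0.464 − (0.0592/2)(−1.993) = +0.5230 V.
Then ΔG = −nFE = −2 × 96500 × +0.5230 J/mol = −101 kJ/mol.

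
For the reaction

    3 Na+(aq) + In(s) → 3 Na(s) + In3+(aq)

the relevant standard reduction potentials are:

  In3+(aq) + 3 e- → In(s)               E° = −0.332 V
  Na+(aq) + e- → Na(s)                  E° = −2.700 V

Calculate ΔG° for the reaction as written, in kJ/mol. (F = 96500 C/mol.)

In the reaction as written Na+(aq) is reduced, so the Na⁺/Na couple is the cathode and In³⁺/In is the anode.
E°cell = −2.700 − (−0.332) = −2.368 V; balancing electrons gives n = 3.
ΔG° = −nFE°cell = −(3)(96500)(−2.368) J/mol = +686 kJ/mol.

+686 kJ/mol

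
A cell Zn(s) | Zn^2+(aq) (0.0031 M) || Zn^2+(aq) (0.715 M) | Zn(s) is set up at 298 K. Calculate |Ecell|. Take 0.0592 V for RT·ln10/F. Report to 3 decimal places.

0.070 V

For a concentration cell E°cell = 0, since both electrodes use the same couple.
The compartment with the higher Zn^2+(aq) concentration (0.715 M) acts as the cathode; ions are reduced there and produced at the dilute (0.0031 M) anode.
With n = 2, Ecell = −(0.0592/2)·log([dilute]/[conc]) = −(0.0592/2)·log(0.0031/0.715) = +0.070 V.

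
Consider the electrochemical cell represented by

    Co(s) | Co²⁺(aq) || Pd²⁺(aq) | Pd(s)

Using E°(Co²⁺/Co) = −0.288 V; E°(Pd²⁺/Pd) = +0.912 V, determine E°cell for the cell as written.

By convention the left-hand electrode in cell notation is the anode (oxidation) and the right-hand electrode is the cathode (reduction).
E°cell = E°(right) − E°(left) = +0.912 − (−0.288) = +1.200 V.

+1.200 V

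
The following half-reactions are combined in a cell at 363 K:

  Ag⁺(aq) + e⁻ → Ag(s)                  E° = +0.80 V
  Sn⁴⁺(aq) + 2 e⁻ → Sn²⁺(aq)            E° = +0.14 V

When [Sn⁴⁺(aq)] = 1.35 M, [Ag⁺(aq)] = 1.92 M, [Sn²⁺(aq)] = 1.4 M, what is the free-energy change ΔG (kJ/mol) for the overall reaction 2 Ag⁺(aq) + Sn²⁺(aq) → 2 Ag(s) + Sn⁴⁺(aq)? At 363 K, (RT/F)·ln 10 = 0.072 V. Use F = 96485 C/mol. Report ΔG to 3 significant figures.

E°cell = +0.80 − (+0.14) = +0.66 V; the balanced reaction transfers n = 2 electrons.
Here Q = [Sn⁴⁺(aq)] / ([Ag⁺(aq)]^2·[Sn²⁺(aq)]) = 0.262 (log Q = −0.582), giving E = +0.66 − (0.072/2)·(−0.582) = +0.6810 V.
Then ΔG = −nFE = −2 × 96485 × +0.6810 J/mol = −131 kJ/mol.

−131 kJ/mol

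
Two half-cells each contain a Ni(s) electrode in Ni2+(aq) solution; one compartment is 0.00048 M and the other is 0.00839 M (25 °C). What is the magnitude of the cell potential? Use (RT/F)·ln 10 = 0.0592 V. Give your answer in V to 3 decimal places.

For a concentration cell E°cell = 0, since both electrodes use the same couple.
The compartment with the higher Ni2+(aq) concentration (0.00839 M) acts as the cathode; ions are reduced there and produced at the dilute (0.00048 M) anode.
With n = 2, Ecell = −(0.0592/2)·log([dilute]/[conc]) = −(0.0592/2)·log(0.00048/0.00839) = +0.037 V.

0.037 V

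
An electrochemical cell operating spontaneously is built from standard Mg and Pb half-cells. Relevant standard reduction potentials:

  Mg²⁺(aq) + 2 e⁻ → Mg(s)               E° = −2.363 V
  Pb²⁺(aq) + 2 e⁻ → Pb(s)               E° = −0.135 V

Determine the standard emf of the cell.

+2.228 V

The Pb²⁺/Pb couple has the higher E°, so Pb ion is reduced (cathode) and Mg is oxidized (anode).
E°cell = E°(cathode) − E°(anode) = −0.135 − (−2.363) = +2.228 V.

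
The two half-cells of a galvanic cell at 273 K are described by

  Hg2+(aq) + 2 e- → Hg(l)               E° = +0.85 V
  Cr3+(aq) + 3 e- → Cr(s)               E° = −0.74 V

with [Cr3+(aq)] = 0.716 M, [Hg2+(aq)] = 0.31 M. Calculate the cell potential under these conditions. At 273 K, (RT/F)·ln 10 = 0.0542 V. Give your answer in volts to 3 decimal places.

The Hg²⁺/Hg couple has the more positive E°, so it is the cathode; Cr³⁺/Cr is the anode.
E°cell = E°cat − E°an = +0.85 − (−0.74) = +1.59 V; n = 6.
The balanced reaction is 3 Hg2+(aq) + 2 Cr(s) → 3 Hg(l) + 2 Cr3+(aq), so Q = [Cr3+(aq)]^2 / [Hg2+(aq)]^3 = 17.2 and log Q = 1.236.
Applying E = E° − (RT ln10/nF)·log Q gives +1.59 − (0.0542/6)(1.236) = +1.579 V.

+1.579 V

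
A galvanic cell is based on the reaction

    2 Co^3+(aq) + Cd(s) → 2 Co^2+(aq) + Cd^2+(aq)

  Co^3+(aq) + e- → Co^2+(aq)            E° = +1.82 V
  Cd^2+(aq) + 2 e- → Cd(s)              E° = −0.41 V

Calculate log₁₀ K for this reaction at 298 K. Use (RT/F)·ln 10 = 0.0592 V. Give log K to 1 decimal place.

The Co³⁺/Co²⁺ couple is reduced (cathode); E°cell = +1.82 − (−0.41) = +2.23 V with n = 2.
At equilibrium E = 0, so log K = nE°cell / 0.0592 = (2)(+2.23) / 0.0592 = 75.3.

log K = 75.3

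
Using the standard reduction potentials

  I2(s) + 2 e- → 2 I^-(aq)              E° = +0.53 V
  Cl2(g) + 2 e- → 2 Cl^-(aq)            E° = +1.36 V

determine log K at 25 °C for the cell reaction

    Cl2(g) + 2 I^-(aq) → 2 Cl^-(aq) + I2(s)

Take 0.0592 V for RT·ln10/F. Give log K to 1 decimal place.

The Cl₂/Cl⁻ couple is reduced (cathode); E°cell = +1.36 − (+0.53) = +0.83 V with n = 2.
At equilibrium E = 0, so log K = nE°cell / 0.0592 = (2)(+0.83) / 0.0592 = 28.0.

log K = 28.0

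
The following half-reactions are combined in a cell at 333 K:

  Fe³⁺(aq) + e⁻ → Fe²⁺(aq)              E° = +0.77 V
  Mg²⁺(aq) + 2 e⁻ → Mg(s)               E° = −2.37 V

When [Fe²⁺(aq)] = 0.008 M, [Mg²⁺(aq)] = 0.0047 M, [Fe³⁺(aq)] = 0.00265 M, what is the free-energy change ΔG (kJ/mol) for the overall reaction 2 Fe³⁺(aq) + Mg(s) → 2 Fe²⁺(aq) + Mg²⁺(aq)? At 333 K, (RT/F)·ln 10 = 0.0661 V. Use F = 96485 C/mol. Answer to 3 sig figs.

−615 kJ/mol

With Fe³⁺/Fe²⁺ reduced at the cathode, E°cell = +0.77 − (−2.37) = +3.14 V and n = 2.
The reaction quotient is ([Fe²⁺(aq)]^2·[Mg²⁺(aq)]) / [Fe³⁺(aq)]^2 = 0.0428; by Nernst, E = +3.14 − (0.0661/2)(−1.368) = +3.1852 V.
ΔG = −nFE = −(2)(96485)(+3.1852) J/mol = −615 kJ/mol.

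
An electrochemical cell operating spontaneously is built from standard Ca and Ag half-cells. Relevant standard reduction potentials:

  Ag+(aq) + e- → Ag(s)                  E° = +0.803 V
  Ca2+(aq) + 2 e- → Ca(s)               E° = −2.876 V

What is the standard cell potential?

+3.679 V

The Ag⁺/Ag couple has the higher E°, so Ag ion is reduced (cathode) and Ca is oxidized (anode).
E°cell = E°(cathode) − E°(anode) = +0.803 − (−2.876) = +3.679 V.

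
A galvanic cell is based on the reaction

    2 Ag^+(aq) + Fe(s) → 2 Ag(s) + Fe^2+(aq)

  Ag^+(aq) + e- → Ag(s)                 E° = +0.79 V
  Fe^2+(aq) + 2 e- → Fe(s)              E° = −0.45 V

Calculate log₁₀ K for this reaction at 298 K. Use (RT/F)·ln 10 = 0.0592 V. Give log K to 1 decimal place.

log K = 41.9

The Ag⁺/Ag couple is reduced (cathode); E°cell = +0.79 − (−0.45) = +1.24 V with n = 2.
At equilibrium E = 0, so log K = nE°cell / 0.0592 = (2)(+1.24) / 0.0592 = 41.9.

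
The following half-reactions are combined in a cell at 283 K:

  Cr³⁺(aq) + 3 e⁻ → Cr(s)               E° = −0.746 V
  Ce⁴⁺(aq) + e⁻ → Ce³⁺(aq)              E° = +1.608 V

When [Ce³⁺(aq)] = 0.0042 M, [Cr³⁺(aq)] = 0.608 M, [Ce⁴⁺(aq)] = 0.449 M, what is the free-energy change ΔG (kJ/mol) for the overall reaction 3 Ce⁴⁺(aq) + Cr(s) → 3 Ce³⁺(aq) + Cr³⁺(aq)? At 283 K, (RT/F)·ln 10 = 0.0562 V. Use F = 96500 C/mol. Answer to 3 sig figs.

−716 kJ/mol

The standard cell potential is +1.608 − (−0.746) = +2.354 V, with n = 3 electrons in the balanced equation.
Here Q = ([Ce³⁺(aq)]^3·[Cr³⁺(aq)]) / [Ce⁴⁺(aq)]^3 = 4.98×10^−7 (log Q = −6.303), giving E = +2.354 − (0.0562/3)·(−6.303) = +2.4721 V.
Finally ΔG = −nFE = −(3)(96500 C/mol)(+2.4721 V) = −716 kJ/mol.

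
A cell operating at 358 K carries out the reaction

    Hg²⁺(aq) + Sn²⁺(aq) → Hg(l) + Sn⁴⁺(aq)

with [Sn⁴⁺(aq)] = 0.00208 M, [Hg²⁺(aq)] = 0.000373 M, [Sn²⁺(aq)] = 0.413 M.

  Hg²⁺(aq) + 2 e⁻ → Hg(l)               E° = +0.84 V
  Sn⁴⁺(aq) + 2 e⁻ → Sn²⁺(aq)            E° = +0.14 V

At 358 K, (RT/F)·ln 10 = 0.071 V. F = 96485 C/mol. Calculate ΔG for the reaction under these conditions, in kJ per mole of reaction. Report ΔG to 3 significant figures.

−127 kJ/mol

The standard cell potential is +0.84 − (+0.14) = +0.70 V, with n = 2 electrons in the balanced equation.
The reaction quotient is [Sn⁴⁺(aq)] / ([Hg²⁺(aq)]·[Sn²⁺(aq)]) = 13.5; by Nernst, E = +0.70 − (0.071/2)(1.130) = +0.6599 V.
Finally ΔG = −nFE = −(2)(96485 C/mol)(+0.6599 V) = −127 kJ/mol.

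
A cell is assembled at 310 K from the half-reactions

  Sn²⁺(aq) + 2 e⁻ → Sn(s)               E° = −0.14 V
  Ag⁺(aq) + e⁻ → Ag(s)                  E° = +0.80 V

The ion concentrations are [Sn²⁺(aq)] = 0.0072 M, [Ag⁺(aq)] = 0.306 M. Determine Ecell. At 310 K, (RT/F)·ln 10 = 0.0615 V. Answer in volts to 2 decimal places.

+0.97 V

The Ag⁺/Ag couple has the more positive E°, so it is the cathode; Sn²⁺/Sn is the anode.
The standard potential is +0.80 − (−0.14) = +0.94 V and the balanced reaction transfers n = 2 electrons.
Balancing gives 2 Ag⁺(aq) + Sn(s) → 2 Ag(s) + Sn²⁺(aq); hence Q = [Sn²⁺(aq)] / [Ag⁺(aq)]^2 = 0.0769 (log Q = −1.114).
E = E° − (0.0615/n)·log Q = +0.94 − (0.0615/2)(−1.114) = +0.97 V.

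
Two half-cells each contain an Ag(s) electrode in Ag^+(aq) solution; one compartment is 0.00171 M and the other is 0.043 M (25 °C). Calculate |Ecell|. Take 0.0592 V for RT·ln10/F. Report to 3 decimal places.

For a concentration cell E°cell = 0, since both electrodes use the same couple.
The compartment with the higher Ag^+(aq) concentration (0.043 M) acts as the cathode; ions are reduced there and produced at the dilute (0.00171 M) anode.
With n = 1, Ecell = −(0.0592/1)·log([dilute]/[conc]) = −(0.0592/1)·log(0.00171/0.043) = +0.083 V.

0.083 V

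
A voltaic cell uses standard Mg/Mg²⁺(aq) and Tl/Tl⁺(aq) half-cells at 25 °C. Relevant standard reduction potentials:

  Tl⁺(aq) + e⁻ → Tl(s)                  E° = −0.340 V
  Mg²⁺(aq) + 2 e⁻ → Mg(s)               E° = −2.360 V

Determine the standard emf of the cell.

The Tl⁺/Tl couple has the higher E°, so Tl ion is reduced (cathode) and Mg is oxidized (anode).
E°cell = E°(cathode) − E°(anode) = −0.340 − (−2.360) = +2.020 V.

+2.020 V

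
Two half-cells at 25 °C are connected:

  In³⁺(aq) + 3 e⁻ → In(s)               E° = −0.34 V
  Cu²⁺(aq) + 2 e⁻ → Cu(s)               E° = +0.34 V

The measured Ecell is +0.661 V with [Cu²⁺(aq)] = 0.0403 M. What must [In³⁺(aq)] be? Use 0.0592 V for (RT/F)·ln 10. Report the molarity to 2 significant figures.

0.074 M

Cu²⁺/Cu is the cathode (higher E°); E°cell = +0.34 − (−0.34) = +0.68 V with n = 6.
Rearranging E = E° − (0.0592/n)·log Q gives log Q = 6(+0.68 − (+0.661))/0.0592 = 1.926.
The balanced reaction is 3 Cu²⁺(aq) + 2 In(s) → 3 Cu(s) + 2 In³⁺(aq), so Q = [In³⁺(aq)]^2 / [Cu²⁺(aq)]^3.
Solving for the unknown gives log [In³⁺(aq)] = −1.129, so [In³⁺(aq)] ≈ 0.074 M.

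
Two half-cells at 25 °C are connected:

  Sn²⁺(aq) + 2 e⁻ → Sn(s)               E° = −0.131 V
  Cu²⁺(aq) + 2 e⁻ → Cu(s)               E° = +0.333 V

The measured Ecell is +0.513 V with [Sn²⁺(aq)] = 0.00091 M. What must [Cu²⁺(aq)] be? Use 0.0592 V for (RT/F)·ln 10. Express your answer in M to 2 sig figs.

0.041 M

Cu²⁺/Cu is the cathode (higher E°); E°cell = +0.333 − (−0.131) = +0.464 V with n = 2.
Rearranging E = E° − (0.0592/n)·log Q gives log Q = 2(+0.464 − (+0.513))/0.0592 = −1.655.
Balancing electrons gives Cu²⁺(aq) + Sn(s) → Cu(s) + Sn²⁺(aq); thus Q = [Sn²⁺(aq)] / [Cu²⁺(aq)].
Isolating [Cu²⁺(aq)] in Q = 10^{−1.655} yields log [Cu²⁺(aq)] = −1.386, i.e. 0.041 M.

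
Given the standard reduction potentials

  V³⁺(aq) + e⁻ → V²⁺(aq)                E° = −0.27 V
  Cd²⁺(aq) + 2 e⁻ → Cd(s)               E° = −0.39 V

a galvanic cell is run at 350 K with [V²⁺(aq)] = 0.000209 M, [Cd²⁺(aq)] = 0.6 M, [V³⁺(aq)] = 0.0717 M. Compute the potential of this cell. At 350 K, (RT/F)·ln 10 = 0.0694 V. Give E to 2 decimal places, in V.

Since E°(V³⁺/V²⁺) > E°(Cd²⁺/Cd), V³⁺/V²⁺ serves as the cathode.
E°cell = −0.27 − (−0.39) = +0.12 V, with n = 2 electrons transferred.
Balancing gives 2 V³⁺(aq) + Cd(s) → 2 V²⁺(aq) + Cd²⁺(aq); hence Q = ([V²⁺(aq)]^2·[Cd²⁺(aq)]) / [V³⁺(aq)]^2 = 5.1×10^−6 (log Q = −5.293).
By the Nernst equation, E = +0.12 − (0.0694/2)·(−5.293) = +0.30 V.

+0.30 V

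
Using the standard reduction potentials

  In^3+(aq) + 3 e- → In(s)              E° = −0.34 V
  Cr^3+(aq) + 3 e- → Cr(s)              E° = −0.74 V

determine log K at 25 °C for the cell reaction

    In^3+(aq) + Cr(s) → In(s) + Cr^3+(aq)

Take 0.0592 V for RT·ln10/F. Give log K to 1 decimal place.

The In³⁺/In couple is reduced (cathode); E°cell = −0.34 − (−0.74) = +0.40 V with n = 3.
At equilibrium E = 0, so log K = nE°cell / 0.0592 = (3)(+0.40) / 0.0592 = 20.3.

log K = 20.3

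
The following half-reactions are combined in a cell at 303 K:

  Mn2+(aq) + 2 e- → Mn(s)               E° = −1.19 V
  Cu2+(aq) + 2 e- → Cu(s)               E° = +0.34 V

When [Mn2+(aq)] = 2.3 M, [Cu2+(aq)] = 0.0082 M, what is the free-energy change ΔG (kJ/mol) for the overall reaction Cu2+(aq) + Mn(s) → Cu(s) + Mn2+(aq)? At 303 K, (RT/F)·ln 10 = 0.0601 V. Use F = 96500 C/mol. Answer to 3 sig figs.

−281 kJ/mol

The standard cell potential is +0.34 − (−1.19) = +1.53 V, with n = 2 electrons in the balanced equation.
The reaction quotient is [Mn2+(aq)] / [Cu2+(aq)] = 280; by Nernst, E = +1.53 − (0.0601/2)(2.448) = +1.4564 V.
ΔG = −nFE = −(2)(96500)(+1.4564) J/mol = −281 kJ/mol.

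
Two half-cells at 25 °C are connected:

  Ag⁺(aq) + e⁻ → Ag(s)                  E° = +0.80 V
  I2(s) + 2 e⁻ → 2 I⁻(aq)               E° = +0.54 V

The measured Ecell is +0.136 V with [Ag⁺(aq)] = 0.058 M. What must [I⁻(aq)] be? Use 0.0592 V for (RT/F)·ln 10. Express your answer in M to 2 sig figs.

The Ag⁺/Ag couple has the larger reduction potential, so it is the cathode: E°cell = +0.80 − (+0.54) = +0.26 V and n = 2.
Since E = E° − (0.0592/n)·log Q, log Q = n(E° − E)/0.0592 = 4.189.
For 2 Ag⁺(aq) + 2 I⁻(aq) → 2 Ag(s) + I2(s), the reaction quotient is Q = 1 / ([Ag⁺(aq)]^2·[I⁻(aq)]^2).
Isolating [I⁻(aq)] in Q = 10^{4.189} yields log [I⁻(aq)] = −0.858, i.e. 0.14 M.

0.14 M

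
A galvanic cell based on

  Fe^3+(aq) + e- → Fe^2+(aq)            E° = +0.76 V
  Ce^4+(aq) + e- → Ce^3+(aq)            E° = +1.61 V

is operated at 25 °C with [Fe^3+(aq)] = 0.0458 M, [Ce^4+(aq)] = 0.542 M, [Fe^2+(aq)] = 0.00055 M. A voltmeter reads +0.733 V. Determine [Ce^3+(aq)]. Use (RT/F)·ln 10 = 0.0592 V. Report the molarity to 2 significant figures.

With Ce⁴⁺/Ce³⁺ at the cathode and Fe³⁺/Fe²⁺ at the anode, E°cell = +1.61 − (+0.76) = +0.85 V (n = 1).
Since E = E° − (0.0592/n)·log Q, log Q = n(E° − E)/0.0592 = 1.976.
Balancing electrons gives Ce^4+(aq) + Fe^2+(aq) → Ce^3+(aq) + Fe^3+(aq); thus Q = ([Ce^3+(aq)]·[Fe^3+(aq)]) / ([Ce^4+(aq)]·[Fe^2+(aq)]).
Isolating [Ce^3+(aq)] in Q = 10^{1.976} yields log [Ce^3+(aq)] = −0.211, i.e. 0.62 M.

0.62 M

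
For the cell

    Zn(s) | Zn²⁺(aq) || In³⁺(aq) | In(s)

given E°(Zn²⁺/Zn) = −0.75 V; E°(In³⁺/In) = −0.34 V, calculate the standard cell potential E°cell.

By convention the left-hand electrode in cell notation is the anode (oxidation) and the right-hand electrode is the cathode (reduction).
E°cell = E°(right) − E°(left) = −0.34 − (−0.75) = +0.41 V.

+0.41 V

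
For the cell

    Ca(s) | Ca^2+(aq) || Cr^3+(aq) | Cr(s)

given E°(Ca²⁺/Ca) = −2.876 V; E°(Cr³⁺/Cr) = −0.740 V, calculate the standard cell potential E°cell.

By convention the left-hand electrode in cell notation is the anode (oxidation) and the right-hand electrode is the cathode (reduction).
E°cell = E°(right) − E°(left) = −0.740 − (−2.876) = +2.136 V.

+2.136 V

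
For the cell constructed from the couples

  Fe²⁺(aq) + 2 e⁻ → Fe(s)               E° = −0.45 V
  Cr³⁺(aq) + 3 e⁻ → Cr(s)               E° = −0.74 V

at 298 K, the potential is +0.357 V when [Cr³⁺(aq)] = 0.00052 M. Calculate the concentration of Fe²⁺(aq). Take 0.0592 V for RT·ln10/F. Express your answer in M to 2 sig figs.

1.2 M

With Fe²⁺/Fe at the cathode and Cr³⁺/Cr at the anode, E°cell = −0.45 − (−0.74) = +0.29 V (n = 6).
From the Nernst equation, log Q = n(E° − E)/0.0592 = 6·(+0.29 − (+0.357))/0.0592 = −6.791.
For 3 Fe²⁺(aq) + 2 Cr(s) → 3 Fe(s) + 2 Cr³⁺(aq), the reaction quotient is Q = [Cr³⁺(aq)]^2 / [Fe²⁺(aq)]^3.
Solving for the unknown gives log [Fe²⁺(aq)] = 0.074, so [Fe²⁺(aq)] ≈ 1.2 M.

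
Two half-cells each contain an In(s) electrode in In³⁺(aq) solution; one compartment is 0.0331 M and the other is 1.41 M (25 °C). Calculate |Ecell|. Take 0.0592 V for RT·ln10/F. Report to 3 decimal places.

0.032 V

For a concentration cell E°cell = 0, since both electrodes use the same couple.
The compartment with the higher In³⁺(aq) concentration (1.41 M) acts as the cathode; ions are reduced there and produced at the dilute (0.0331 M) anode.
With n = 3, Ecell = −(0.0592/3)·log([dilute]/[conc]) = −(0.0592/3)·log(0.0331/1.41) = +0.032 V.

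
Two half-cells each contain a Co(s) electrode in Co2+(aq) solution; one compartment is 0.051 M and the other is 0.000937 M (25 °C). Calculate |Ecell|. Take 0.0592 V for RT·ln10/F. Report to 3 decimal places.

0.051 V

For a concentration cell E°cell = 0, since both electrodes use the same couple.
The compartment with the higher Co2+(aq) concentration (0.051 M) acts as the cathode; ions are reduced there and produced at the dilute (0.000937 M) anode.
With n = 2, Ecell = −(0.0592/2)·log([dilute]/[conc]) = −(0.0592/2)·log(0.000937/0.051) = +0.051 V.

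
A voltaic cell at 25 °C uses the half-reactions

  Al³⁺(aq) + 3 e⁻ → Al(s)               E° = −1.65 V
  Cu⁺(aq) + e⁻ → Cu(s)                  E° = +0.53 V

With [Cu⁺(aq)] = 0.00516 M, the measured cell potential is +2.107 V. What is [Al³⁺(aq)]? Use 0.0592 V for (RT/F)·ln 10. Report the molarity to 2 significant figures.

Cu⁺/Cu is the cathode (higher E°); E°cell = +0.53 − (−1.65) = +2.18 V with n = 3.
Rearranging E = E° − (0.0592/n)·log Q gives log Q = 3(+2.18 − (+2.107))/0.0592 = 3.699.
The balanced reaction is 3 Cu⁺(aq) + Al(s) → 3 Cu(s) + Al³⁺(aq), so Q = [Al³⁺(aq)] / [Cu⁺(aq)]^3.
Substituting the known concentrations and solving, log [Al³⁺(aq)] = −3.163 and [Al³⁺(aq)] = 0.00069 M.

0.00069 M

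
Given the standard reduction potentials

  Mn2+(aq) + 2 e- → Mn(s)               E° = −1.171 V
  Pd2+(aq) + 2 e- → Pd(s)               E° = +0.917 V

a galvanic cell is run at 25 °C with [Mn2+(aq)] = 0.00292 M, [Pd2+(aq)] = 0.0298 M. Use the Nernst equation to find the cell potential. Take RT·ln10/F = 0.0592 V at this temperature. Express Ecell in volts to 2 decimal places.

+2.12 V

The Pd²⁺/Pd couple has the more positive E°, so it is the cathode; Mn²⁺/Mn is the anode.
E°cell = +0.917 − (−1.171) = +2.088 V, with n = 2 electrons transferred.
The balanced reaction is Pd2+(aq) + Mn(s) → Pd(s) + Mn2+(aq), so Q = [Mn2+(aq)] / [Pd2+(aq)] = 0.098 and log Q = −1.009.
Applying E = E° − (RT ln10/nF)·log Q gives +2.088 − (0.0592/2)(−1.009) = +2.12 V.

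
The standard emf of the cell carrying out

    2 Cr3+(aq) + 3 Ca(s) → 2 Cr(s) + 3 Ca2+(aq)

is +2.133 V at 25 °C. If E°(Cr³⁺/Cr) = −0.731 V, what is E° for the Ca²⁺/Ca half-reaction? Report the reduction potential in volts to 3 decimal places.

In the reaction as written the Cr³⁺/Cr couple is reduced (cathode) and Ca²⁺/Ca is oxidized (anode), so E°cell = E°(Cr³⁺/Cr) − E°(Ca²⁺/Ca).
E°(Ca²⁺/Ca) = E°(cathode) − E°cell = −0.731 − (+2.133) = −2.864 V.

−2.864 V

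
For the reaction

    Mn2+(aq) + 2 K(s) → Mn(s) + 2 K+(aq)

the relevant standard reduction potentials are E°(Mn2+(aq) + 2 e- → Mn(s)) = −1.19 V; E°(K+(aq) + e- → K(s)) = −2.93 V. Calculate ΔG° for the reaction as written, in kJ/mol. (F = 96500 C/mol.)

−336 kJ/mol

In the reaction as written Mn2+(aq) is reduced, so the Mn²⁺/Mn couple is the cathode and K⁺/K is the anode.
E°cell = −1.19 − (−2.93) = +1.74 V; balancing electrons gives n = 2.
ΔG° = −nFE°cell = −(2)(96500)(+1.74) J/mol = −336 kJ/mol.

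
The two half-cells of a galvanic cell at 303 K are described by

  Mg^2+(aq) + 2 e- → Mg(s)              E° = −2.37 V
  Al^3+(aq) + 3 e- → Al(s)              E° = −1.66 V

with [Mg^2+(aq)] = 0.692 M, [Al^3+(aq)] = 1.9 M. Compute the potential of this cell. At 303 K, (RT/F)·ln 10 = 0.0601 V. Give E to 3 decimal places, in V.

+0.720 V

Al³⁺/Al is reduced (cathode, E° = −1.66 V) and Mg²⁺/Mg is oxidized (anode).
E°cell = −1.66 − (−2.37) = +0.71 V, with n = 6 electrons transferred.
The balanced reaction is 2 Al^3+(aq) + 3 Mg(s) → 2 Al(s) + 3 Mg^2+(aq), so Q = [Mg^2+(aq)]^3 / [Al^3+(aq)]^2 = 0.0918 and log Q = −1.037.
By the Nernst equation, E = +0.71 − (0.0601/6)·(−1.037) = +0.720 V.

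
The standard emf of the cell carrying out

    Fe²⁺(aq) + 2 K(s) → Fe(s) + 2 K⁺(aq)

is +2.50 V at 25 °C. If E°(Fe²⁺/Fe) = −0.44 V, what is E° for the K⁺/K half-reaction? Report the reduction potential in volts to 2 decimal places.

−2.94 V

In the reaction as written the Fe²⁺/Fe couple is reduced (cathode) and K⁺/K is oxidized (anode), so E°cell = E°(Fe²⁺/Fe) − E°(K⁺/K).
E°(K⁺/K) = E°(cathode) − E°cell = −0.44 − (+2.50) = −2.94 V.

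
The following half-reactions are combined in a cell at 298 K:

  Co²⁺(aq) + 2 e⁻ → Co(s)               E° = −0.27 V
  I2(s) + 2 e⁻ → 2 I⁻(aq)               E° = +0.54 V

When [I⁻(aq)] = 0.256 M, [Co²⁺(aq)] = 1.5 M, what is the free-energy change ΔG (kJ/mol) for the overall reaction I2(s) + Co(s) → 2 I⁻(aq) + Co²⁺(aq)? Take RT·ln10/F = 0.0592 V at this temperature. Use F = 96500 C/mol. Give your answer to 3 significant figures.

−162 kJ/mol

With I₂/I⁻ reduced at the cathode, E°cell = +0.54 − (−0.27) = +0.81 V and n = 2.
Here Q = [I⁻(aq)]^2·[Co²⁺(aq)] = 0.0983 (log Q = −1.007), giving E = +0.81 − (0.0592/2)·(−1.007) = +0.8398 V.
ΔG = −nFE = −(2)(96500)(+0.8398) J/mol = −162 kJ/mol.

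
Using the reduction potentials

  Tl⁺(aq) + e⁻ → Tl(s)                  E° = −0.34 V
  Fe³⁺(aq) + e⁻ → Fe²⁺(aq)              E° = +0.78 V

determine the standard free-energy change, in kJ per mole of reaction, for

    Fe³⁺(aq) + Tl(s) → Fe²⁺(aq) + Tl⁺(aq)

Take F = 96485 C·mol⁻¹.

−108 kJ/mol

In the reaction as written Fe³⁺(aq) is reduced, so the Fe³⁺/Fe²⁺ couple is the cathode and Tl⁺/Tl is the anode.
E°cell = +0.78 − (−0.34) = +1.12 V; balancing electrons gives n = 1.
ΔG° = −nFE°cell = −(1)(96485)(+1.12) J/mol = −108 kJ/mol.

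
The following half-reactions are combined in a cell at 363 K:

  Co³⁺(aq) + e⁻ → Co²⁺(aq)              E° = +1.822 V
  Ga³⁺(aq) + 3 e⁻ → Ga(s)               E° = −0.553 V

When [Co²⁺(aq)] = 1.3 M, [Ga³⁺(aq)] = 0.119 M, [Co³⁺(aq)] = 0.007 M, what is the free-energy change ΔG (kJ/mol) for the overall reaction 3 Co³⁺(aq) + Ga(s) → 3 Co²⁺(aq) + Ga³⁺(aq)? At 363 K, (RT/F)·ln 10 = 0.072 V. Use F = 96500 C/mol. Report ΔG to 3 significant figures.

−647 kJ/mol

With Co³⁺/Co²⁺ reduced at the cathode, E°cell = +1.822 − (−0.553) = +2.375 V and n = 3.
The reaction quotient is ([Co²⁺(aq)]^3·[Ga³⁺(aq)]) / [Co³⁺(aq)]^3 = 7.62×10^5; by Nernst, E = +2.375 − (0.072/3)(5.882) = +2.2338 V.
ΔG = −nFE = −(3)(96500)(+2.2338) J/mol = −647 kJ/mol.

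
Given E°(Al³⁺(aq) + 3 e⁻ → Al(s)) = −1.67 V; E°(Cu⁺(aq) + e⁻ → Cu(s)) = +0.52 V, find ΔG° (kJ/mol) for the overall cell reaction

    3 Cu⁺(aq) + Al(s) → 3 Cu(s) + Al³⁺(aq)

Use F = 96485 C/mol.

−634 kJ/mol

In the reaction as written Cu⁺(aq) is reduced, so the Cu⁺/Cu couple is the cathode and Al³⁺/Al is the anode.
E°cell = +0.52 − (−1.67) = +2.19 V; balancing electrons gives n = 3.
ΔG° = −nFE°cell = −(3)(96485)(+2.19) J/mol = −634 kJ/mol.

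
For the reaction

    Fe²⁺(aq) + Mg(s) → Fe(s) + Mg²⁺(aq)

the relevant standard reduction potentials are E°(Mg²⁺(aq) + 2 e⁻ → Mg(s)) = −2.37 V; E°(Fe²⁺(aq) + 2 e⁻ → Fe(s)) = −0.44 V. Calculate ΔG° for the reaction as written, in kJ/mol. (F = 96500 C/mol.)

−372 kJ/mol

In the reaction as written Fe²⁺(aq) is reduced, so the Fe²⁺/Fe couple is the cathode and Mg²⁺/Mg is the anode.
E°cell = −0.44 − (−2.37) = +1.93 V; balancing electrons gives n = 2.
ΔG° = −nFE°cell = −(2)(96500)(+1.93) J/mol = −372 kJ/mol.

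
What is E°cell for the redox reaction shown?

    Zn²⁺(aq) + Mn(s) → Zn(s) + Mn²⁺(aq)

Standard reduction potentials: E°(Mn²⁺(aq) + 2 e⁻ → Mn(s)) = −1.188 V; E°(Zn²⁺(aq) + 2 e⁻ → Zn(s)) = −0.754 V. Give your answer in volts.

In the reaction as written, Zn²⁺(aq) is reduced (cathode) and Mn²⁺(aq) is produced by oxidation at the anode.
E°cell = E°(cathode) − E°(anode) = −0.754 − (−1.188) = +0.434 V.
The positive value indicates the reaction is spontaneous as written.

+0.434 V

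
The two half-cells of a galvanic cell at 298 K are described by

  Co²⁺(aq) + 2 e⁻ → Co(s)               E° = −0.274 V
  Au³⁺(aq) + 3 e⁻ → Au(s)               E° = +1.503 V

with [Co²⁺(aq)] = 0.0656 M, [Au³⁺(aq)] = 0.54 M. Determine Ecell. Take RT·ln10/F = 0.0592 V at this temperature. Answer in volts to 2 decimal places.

+1.81 V

Au³⁺/Au is reduced (cathode, E° = +1.503 V) and Co²⁺/Co is oxidized (anode).
The standard potential is +1.503 − (−0.274) = +1.777 V and the balanced reaction transfers n = 6 electrons.
For the overall reaction 2 Au³⁺(aq) + 3 Co(s) → 2 Au(s) + 3 Co²⁺(aq), Q = [Co²⁺(aq)]^3 / [Au³⁺(aq)]^2 = 0.000968, giving log Q = −3.014.
By the Nernst equation, E = +1.777 − (0.0592/6)·(−3.014) = +1.81 V.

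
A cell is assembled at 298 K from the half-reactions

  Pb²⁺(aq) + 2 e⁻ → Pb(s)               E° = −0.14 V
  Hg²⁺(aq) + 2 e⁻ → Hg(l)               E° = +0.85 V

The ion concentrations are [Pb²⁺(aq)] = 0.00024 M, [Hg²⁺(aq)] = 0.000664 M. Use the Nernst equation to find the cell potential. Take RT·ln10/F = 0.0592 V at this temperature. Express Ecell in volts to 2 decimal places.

+1.00 V

Hg²⁺/Hg is reduced (cathode, E° = +0.85 V) and Pb²⁺/Pb is oxidized (anode).
E°cell = E°cat − E°an = +0.85 − (−0.14) = +0.99 V; n = 2.
The balanced reaction is Hg²⁺(aq) + Pb(s) → Hg(l) + Pb²⁺(aq), so Q = [Pb²⁺(aq)] / [Hg²⁺(aq)] = 0.361 and log Q = −0.442.
E = E° − (0.0592/n)·log Q = +0.99 − (0.0592/2)(−0.442) = +1.00 V.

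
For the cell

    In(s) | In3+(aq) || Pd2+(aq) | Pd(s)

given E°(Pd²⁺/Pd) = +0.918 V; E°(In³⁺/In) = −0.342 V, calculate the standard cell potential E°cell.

+1.260 V

By convention the left-hand electrode in cell notation is the anode (oxidation) and the right-hand electrode is the cathode (reduction).
E°cell = E°(right) − E°(left) = +0.918 − (−0.342) = +1.260 V.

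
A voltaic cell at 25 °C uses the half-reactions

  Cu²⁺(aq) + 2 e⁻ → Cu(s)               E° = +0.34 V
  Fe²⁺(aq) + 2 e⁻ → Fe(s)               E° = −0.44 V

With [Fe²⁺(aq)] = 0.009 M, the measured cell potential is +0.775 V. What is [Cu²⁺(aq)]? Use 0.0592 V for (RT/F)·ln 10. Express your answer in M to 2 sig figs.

The Cu²⁺/Cu couple has the larger reduction potential, so it is the cathode: E°cell = +0.34 − (−0.44) = +0.78 V and n = 2.
Rearranging E = E° − (0.0592/n)·log Q gives log Q = 2(+0.78 − (+0.775))/0.0592 = 0.169.
For Cu²⁺(aq) + Fe(s) → Cu(s) + Fe²⁺(aq), the reaction quotient is Q = [Fe²⁺(aq)] / [Cu²⁺(aq)].
Substituting the known concentrations and solving, log [Cu²⁺(aq)] = −2.215 and [Cu²⁺(aq)] = 0.0061 M.

0.0061 M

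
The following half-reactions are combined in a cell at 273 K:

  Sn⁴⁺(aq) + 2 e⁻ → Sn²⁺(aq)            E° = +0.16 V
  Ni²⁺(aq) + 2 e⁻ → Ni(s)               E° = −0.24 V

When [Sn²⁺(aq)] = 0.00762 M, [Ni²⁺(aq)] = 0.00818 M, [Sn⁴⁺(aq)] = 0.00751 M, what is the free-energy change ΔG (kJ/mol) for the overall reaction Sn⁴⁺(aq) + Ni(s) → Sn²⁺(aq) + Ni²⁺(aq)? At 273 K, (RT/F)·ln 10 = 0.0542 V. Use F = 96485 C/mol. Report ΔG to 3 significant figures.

−88.1 kJ/mol

With Sn⁴⁺/Sn²⁺ reduced at the cathode, E°cell = +0.16 − (−0.24) = +0.40 V and n = 2.
Q = ([Sn²⁺(aq)]·[Ni²⁺(aq)]) / [Sn⁴⁺(aq)] = 0.0083, so log Q = −2.081 and E = +0.40 − (0.0542/2)(−2.081) = +0.4564 V.
Finally ΔG = −nFE = −(2)(96485 C/mol)(+0.4564 V) = −88.1 kJ/mol.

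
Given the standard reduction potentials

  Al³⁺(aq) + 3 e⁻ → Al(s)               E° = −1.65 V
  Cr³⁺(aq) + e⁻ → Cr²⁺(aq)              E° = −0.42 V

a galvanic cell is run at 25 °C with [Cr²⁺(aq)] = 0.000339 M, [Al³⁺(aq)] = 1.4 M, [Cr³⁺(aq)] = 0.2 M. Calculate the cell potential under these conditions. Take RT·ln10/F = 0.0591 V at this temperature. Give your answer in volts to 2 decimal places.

+1.39 V

Cr³⁺/Cr²⁺ is reduced (cathode, E° = −0.42 V) and Al³⁺/Al is oxidized (anode).
E°cell = −0.42 − (−1.65) = +1.23 V, with n = 3 electrons transferred.
Balancing gives 3 Cr³⁺(aq) + Al(s) → 3 Cr²⁺(aq) + Al³⁺(aq); hence Q = ([Cr²⁺(aq)]^3·[Al³⁺(aq)]) / [Cr³⁺(aq)]^3 = 6.82×10^−9 (log Q = −8.166).
E = E° − (0.0591/n)·log Q = +1.23 − (0.0591/3)(−8.166) = +1.39 V.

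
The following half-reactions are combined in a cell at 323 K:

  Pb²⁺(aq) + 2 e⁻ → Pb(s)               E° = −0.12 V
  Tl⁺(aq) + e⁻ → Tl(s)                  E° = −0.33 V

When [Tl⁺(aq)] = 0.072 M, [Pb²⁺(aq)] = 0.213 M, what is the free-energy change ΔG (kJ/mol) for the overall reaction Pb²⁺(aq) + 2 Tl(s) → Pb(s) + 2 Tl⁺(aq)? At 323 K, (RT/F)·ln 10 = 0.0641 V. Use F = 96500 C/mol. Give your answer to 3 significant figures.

The standard cell potential is −0.12 − (−0.33) = +0.21 V, with n = 2 electrons in the balanced equation.
Here Q = [Tl⁺(aq)]^2 / [Pb²⁺(aq)] = 0.0243 (log Q = −1.614), giving E = +0.21 − (0.0641/2)·(−1.614) = +0.2617 V.
ΔG = −nFE = −(2)(96500)(+0.2617) J/mol = −50.5 kJ/mol.

−50.5 kJ/mol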